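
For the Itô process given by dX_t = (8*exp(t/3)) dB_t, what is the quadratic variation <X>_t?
<X>_t = 96*exp(2*t/3) - 96

For an Itô process dX_t = a(t) dt + b(t) dB_t, the quadratic variation is <X>_t = int_0^t b(s)^2 ds (the drift term does not contribute). Here b(s) = 8*exp(s/3), so
  b(s)^2 = 64*exp(2*s/3).
Integrating from 0 to t:
  <X>_t = int_0^t (64*exp(2*s/3)) ds = 96*exp(2*t/3) - 96.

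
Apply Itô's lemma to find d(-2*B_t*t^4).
d(-2*B_t*t^4) = (-8*B_t*t^3) dt + (-2*t^4) dB_t

Itô's formula for f(t, x): d f(t, B_t) = (f_t + (1/2) f_xx) dt + f_x dB_t. Compute partials of f(t, x) = -2*t^4*x:
  f_t(t,x)  = -8*t^3*x
  f_x(t,x)  = -2*t^4
  f_xx(t,x) = 0
Assemble drift = f_t + (1/2) f_xx = -8*t^3*x and diffusion = f_x = -2*t^4. Substituting x = B_t:
  d(-2*B_t*t^4) = (-8*B_t*t^3) dt + (-2*t^4) dB_t.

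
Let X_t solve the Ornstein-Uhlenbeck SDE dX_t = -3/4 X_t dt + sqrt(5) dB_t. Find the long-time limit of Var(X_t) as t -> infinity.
lim Var(X_t) = 10/3

The OU SDE dX = -theta X dt + sigma dB admits the integrating factor exp(theta t): d(exp(theta t) X_t) = sigma exp(theta t) dB_t. Integrating from 0 to t gives X_t = x_0 * exp(-theta t) + sigma * int_0^t exp(-theta (t-s)) dB_s for any initial x_0. The Itô integral has variance (by the Itô isometry) sigma^2 * int_0^t exp(-2 theta (t - s)) ds = sigma^2 * (1 - exp(-2 theta t)) / (2 theta), independent of x_0.
With theta = 3/4, sigma = sqrt(5):
  Var(X_t) = (sqrt(5))^2 * (1 - exp(-2*3/4 t)) / (2 * 3/4) = 10/3 - 10*exp(-3*t/2)/3.
As t -> infinity, exp(-2*3/4 t) -> 0, so the stationary variance is sigma^2 / (2 theta) = 10/3.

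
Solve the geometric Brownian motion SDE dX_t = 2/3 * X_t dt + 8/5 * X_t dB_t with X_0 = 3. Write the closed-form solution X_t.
X_t = 3 * exp((-46/75) * t + (8/5) * B_t)

For GBM dX = mu X dt + sigma X dB with X_0 = x_0, apply Itô to Y = log X: dY = (mu - sigma^2/2) dt + sigma dB, so Y_t = log(x_0) + (mu - sigma^2/2) t + sigma B_t and hence X_t = x_0 * exp((mu - sigma^2/2) t + sigma B_t).
With mu = 2/3, sigma = 8/5, x_0 = 3, this gives:
  X_t = 3 * exp((-46/75) * t + (8/5) * B_t).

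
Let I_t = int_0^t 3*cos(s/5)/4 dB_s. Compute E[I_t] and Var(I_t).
E[I_t] = 0; Var(I_t) = 9*t/32 + 45*sin(2*t/5)/64

The Itô integral of a deterministic integrand f(s) has mean 0 because each increment f(s) * (B_{s+ds} - B_s) has mean 0. By the Itô isometry:
  Var( int_0^t f(s) dB_s ) = E[ (int_0^t f(s) dB_s)^2 ] = int_0^t f(s)^2 ds.
Here f(s) = 3*cos(s/5)/4, so f(s)^2 = 9*cos(s/5)^2/16. Integrate:
  int_0^t (9*cos(s/5)^2/16) ds = 9*t/32 + 45*sin(2*t/5)/64.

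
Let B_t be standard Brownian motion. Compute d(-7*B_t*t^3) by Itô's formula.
d(-7*B_t*t^3) = (-21*B_t*t^2) dt + (-7*t^3) dB_t

Itô's formula for f(t, x): d f(t, B_t) = (f_t + (1/2) f_xx) dt + f_x dB_t. Compute partials of f(t, x) = -7*t^3*x:
  f_t(t,x)  = -21*t^2*x
  f_x(t,x)  = -7*t^3
  f_xx(t,x) = 0
Assemble drift = f_t + (1/2) f_xx = -21*t^2*x and diffusion = f_x = -7*t^3. Substituting x = B_t:
  d(-7*B_t*t^3) = (-21*B_t*t^2) dt + (-7*t^3) dB_t.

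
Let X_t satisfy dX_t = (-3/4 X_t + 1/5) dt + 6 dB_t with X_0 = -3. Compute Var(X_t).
Var(X_t) = 24 - 24*exp(-3*t/2)

The variance V(t) = Var(X_t) satisfies V'(t) = 2 a V(t) + c^2 with V(0) = 0 (drift coefficient is linear in X, diffusion is constant). With a = -3/4, c = 6, the solution is
  V(t) = (c^2 / (2 a)) * (exp(2 a t) - 1)
       = (6^2 / (2*(-3/4))) * (exp((-3/2) t) - 1)
       = 24 - 24*exp(-3*t/2).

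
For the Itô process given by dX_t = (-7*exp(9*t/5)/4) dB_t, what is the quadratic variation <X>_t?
<X>_t = 245*exp(18*t/5)/288 - 245/288

For an Itô process dX_t = a(t) dt + b(t) dB_t, the quadratic variation is <X>_t = int_0^t b(s)^2 ds (the drift term does not contribute). Here b(s) = -7*exp(9*s/5)/4, so
  b(s)^2 = 49*exp(18*s/5)/16.
Integrating from 0 to t:
  <X>_t = int_0^t (49*exp(18*s/5)/16) ds = 245*exp(18*t/5)/288 - 245/288.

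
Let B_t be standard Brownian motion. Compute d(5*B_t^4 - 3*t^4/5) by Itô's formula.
d(5*B_t^4 - 3*t^4/5) = (30*B_t^2 - 12*t^3/5) dt + (20*B_t^3) dB_t

Itô's formula for f(t, x): d f(t, B_t) = (f_t + (1/2) f_xx) dt + f_x dB_t. Compute partials of f(t, x) = -3*t^4/5 + 5*x^4:
  f_t(t,x)  = -12*t^3/5
  f_x(t,x)  = 20*x^3
  f_xx(t,x) = 60*x^2
Assemble drift = f_t + (1/2) f_xx = -12*t^3/5 + 30*x^2 and diffusion = f_x = 20*x^3. Substituting x = B_t:
  d(5*B_t^4 - 3*t^4/5) = (30*B_t^2 - 12*t^3/5) dt + (20*B_t^3) dB_t.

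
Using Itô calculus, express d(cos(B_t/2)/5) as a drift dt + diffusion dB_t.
d(cos(B_t/2)/5) = (-cos(B_t/2)/40) dt + (-sin(B_t/2)/10) dB_t

Itô's formula for f(B_t) gives d f(B_t) = f'(B_t) dB_t + (1/2) f''(B_t) dt. Compute derivatives of f(x) = cos(x/2)/5:
  f'(x)  = -sin(x/2)/10
  f''(x) = -cos(x/2)/20
Substitute x = B_t and multiply the f'' term by 1/2:
  drift     = (1/2) * (-cos(x/2)/20) evaluated at B_t = -cos(B_t/2)/40
  diffusion = (-sin(x/2)/10) evaluated at B_t = -sin(B_t/2)/10
Therefore d(cos(B_t/2)/5) = (-cos(B_t/2)/40) dt + (-sin(B_t/2)/10) dB_t.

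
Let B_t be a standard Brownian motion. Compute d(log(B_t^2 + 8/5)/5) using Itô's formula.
d(log(B_t^2 + 8/5)/5) = ((8 - 5*B_t^2)/(5*B_t^2 + 8)^2) dt + (2*B_t/(5*B_t^2 + 8)) dB_t

Itô's formula for f(B_t) gives d f(B_t) = f'(B_t) dB_t + (1/2) f''(B_t) dt. Compute derivatives of f(x) = log(x^2 + 8/5)/5:
  f'(x)  = 2*x/(5*x^2 + 8)
  f''(x) = 2*(8 - 5*x^2)/(5*x^2 + 8)^2
Substitute x = B_t and multiply the f'' term by 1/2:
  drift     = (1/2) * (2*(8 - 5*x^2)/(5*x^2 + 8)^2) evaluated at B_t = (8 - 5*B_t^2)/(5*B_t^2 + 8)^2
  diffusion = (2*x/(5*x^2 + 8)) evaluated at B_t = 2*B_t/(5*B_t^2 + 8)
Therefore d(log(B_t^2 + 8/5)/5) = ((8 - 5*B_t^2)/(5*B_t^2 + 8)^2) dt + (2*B_t/(5*B_t^2 + 8)) dB_t.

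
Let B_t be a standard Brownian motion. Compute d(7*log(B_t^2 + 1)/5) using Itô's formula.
d(7*log(B_t^2 + 1)/5) = (7*(1 - B_t^2)/(5*(B_t^2 + 1)^2)) dt + (14*B_t/(5*(B_t^2 + 1))) dB_t

Itô's formula for f(B_t) gives d f(B_t) = f'(B_t) dB_t + (1/2) f''(B_t) dt. Compute derivatives of f(x) = 7*log(x^2 + 1)/5:
  f'(x)  = 14*x/(5*(x^2 + 1))
  f''(x) = 14*(1 - x^2)/(5*(x^2 + 1)^2)
Substitute x = B_t and multiply the f'' term by 1/2:
  drift     = (1/2) * (14*(1 - x^2)/(5*(x^2 + 1)^2)) evaluated at B_t = 7*(1 - B_t^2)/(5*(B_t^2 + 1)^2)
  diffusion = (14*x/(5*(x^2 + 1))) evaluated at B_t = 14*B_t/(5*(B_t^2 + 1))
Therefore d(7*log(B_t^2 + 1)/5) = (7*(1 - B_t^2)/(5*(B_t^2 + 1)^2)) dt + (14*B_t/(5*(B_t^2 + 1))) dB_t.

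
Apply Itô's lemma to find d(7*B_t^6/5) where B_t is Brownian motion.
d(7*B_t^6/5) = (21*B_t^4) dt + (42*B_t^5/5) dB_t

Itô's formula for f(B_t) gives d f(B_t) = f'(B_t) dB_t + (1/2) f''(B_t) dt. Compute derivatives of f(x) = 7*x^6/5:
  f'(x)  = 42*x^5/5
  f''(x) = 42*x^4
Substitute x = B_t and multiply the f'' term by 1/2:
  drift     = (1/2) * (42*x^4) evaluated at B_t = 21*B_t^4
  diffusion = (42*x^5/5) evaluated at B_t = 42*B_t^5/5
Therefore d(7*B_t^6/5) = (21*B_t^4) dt + (42*B_t^5/5) dB_t.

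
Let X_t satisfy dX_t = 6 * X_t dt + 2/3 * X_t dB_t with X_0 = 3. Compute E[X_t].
E[X_t] = 3*exp(6*t)

For GBM dX = mu X dt + sigma X dB with X_0 = x_0, apply Itô to Y = log X: dY = (mu - sigma^2/2) dt + sigma dB, so Y_t = log(x_0) + (mu - sigma^2/2) t + sigma B_t and hence X_t = x_0 * exp((mu - sigma^2/2) t + sigma B_t).
With mu = 6, sigma = 2/3, x_0 = 3, this gives:
  X_t = 3 * exp((52/9) * t + (2/3) * B_t).
Since sigma*B_t ~ Normal(0, sigma^2 t), E[exp(sigma*B_t)] = exp(sigma^2 t / 2); so E[X_t] = x_0 * exp((mu - sigma^2/2) t) * exp(sigma^2 t / 2) = x_0 * exp(mu t) = 3*exp(6*t).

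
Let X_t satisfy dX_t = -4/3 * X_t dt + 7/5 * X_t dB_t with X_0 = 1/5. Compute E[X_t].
E[X_t] = exp(-4*t/3)/5

For GBM dX = mu X dt + sigma X dB with X_0 = x_0, apply Itô to Y = log X: dY = (mu - sigma^2/2) dt + sigma dB, so Y_t = log(x_0) + (mu - sigma^2/2) t + sigma B_t and hence X_t = x_0 * exp((mu - sigma^2/2) t + sigma B_t).
With mu = -4/3, sigma = 7/5, x_0 = 1/5, this gives:
  X_t = 1/5 * exp((-347/150) * t + (7/5) * B_t).
Since sigma*B_t ~ Normal(0, sigma^2 t), E[exp(sigma*B_t)] = exp(sigma^2 t / 2); so E[X_t] = x_0 * exp((mu - sigma^2/2) t) * exp(sigma^2 t / 2) = x_0 * exp(mu t) = exp(-4*t/3)/5.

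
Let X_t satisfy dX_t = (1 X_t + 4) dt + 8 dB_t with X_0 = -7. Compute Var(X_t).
Var(X_t) = 32*exp(2*t) - 32

The variance V(t) = Var(X_t) satisfies V'(t) = 2 a V(t) + c^2 with V(0) = 0 (drift coefficient is linear in X, diffusion is constant). With a = 1, c = 8, the solution is
  V(t) = (c^2 / (2 a)) * (exp(2 a t) - 1)
       = (8^2 / (2*1)) * (exp(2 t) - 1)
       = 32*exp(2*t) - 32.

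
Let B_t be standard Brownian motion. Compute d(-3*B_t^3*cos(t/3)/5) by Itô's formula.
d(-3*B_t^3*cos(t/3)/5) = (B_t*(B_t^2*sin(t/3) - 9*cos(t/3))/5) dt + (-9*B_t^2*cos(t/3)/5) dB_t

Itô's formula for f(t, x): d f(t, B_t) = (f_t + (1/2) f_xx) dt + f_x dB_t. Compute partials of f(t, x) = -3*x^3*cos(t/3)/5:
  f_t(t,x)  = x^3*sin(t/3)/5
  f_x(t,x)  = -9*x^2*cos(t/3)/5
  f_xx(t,x) = -18*x*cos(t/3)/5
Assemble drift = f_t + (1/2) f_xx = x*(x^2*sin(t/3) - 9*cos(t/3))/5 and diffusion = f_x = -9*x^2*cos(t/3)/5. Substituting x = B_t:
  d(-3*B_t^3*cos(t/3)/5) = (B_t*(B_t^2*sin(t/3) - 9*cos(t/3))/5) dt + (-9*B_t^2*cos(t/3)/5) dB_t.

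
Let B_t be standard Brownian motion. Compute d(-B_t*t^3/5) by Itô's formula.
d(-B_t*t^3/5) = (-3*B_t*t^2/5) dt + (-t^3/5) dB_t

Itô's formula for f(t, x): d f(t, B_t) = (f_t + (1/2) f_xx) dt + f_x dB_t. Compute partials of f(t, x) = -t^3*x/5:
  f_t(t,x)  = -3*t^2*x/5
  f_x(t,x)  = -t^3/5
  f_xx(t,x) = 0
Assemble drift = f_t + (1/2) f_xx = -3*t^2*x/5 and diffusion = f_x = -t^3/5. Substituting x = B_t:
  d(-B_t*t^3/5) = (-3*B_t*t^2/5) dt + (-t^3/5) dB_t.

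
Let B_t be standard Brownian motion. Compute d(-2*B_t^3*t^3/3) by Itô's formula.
d(-2*B_t^3*t^3/3) = (2*B_t*t^2*(-B_t^2 - t)) dt + (-2*B_t^2*t^3) dB_t

Itô's formula for f(t, x): d f(t, B_t) = (f_t + (1/2) f_xx) dt + f_x dB_t. Compute partials of f(t, x) = -2*t^3*x^3/3:
  f_t(t,x)  = -2*t^2*x^3
  f_x(t,x)  = -2*t^3*x^2
  f_xx(t,x) = -4*t^3*x
Assemble drift = f_t + (1/2) f_xx = 2*t^2*x*(-t - x^2) and diffusion = f_x = -2*t^3*x^2. Substituting x = B_t:
  d(-2*B_t^3*t^3/3) = (2*B_t*t^2*(-B_t^2 - t)) dt + (-2*B_t^2*t^3) dB_t.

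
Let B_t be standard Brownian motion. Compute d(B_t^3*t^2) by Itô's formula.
d(B_t^3*t^2) = (B_t*t*(2*B_t^2 + 3*t)) dt + (3*B_t^2*t^2) dB_t

Itô's formula for f(t, x): d f(t, B_t) = (f_t + (1/2) f_xx) dt + f_x dB_t. Compute partials of f(t, x) = t^2*x^3:
  f_t(t,x)  = 2*t*x^3
  f_x(t,x)  = 3*t^2*x^2
  f_xx(t,x) = 6*t^2*x
Assemble drift = f_t + (1/2) f_xx = t*x*(3*t + 2*x^2) and diffusion = f_x = 3*t^2*x^2. Substituting x = B_t:
  d(B_t^3*t^2) = (B_t*t*(2*B_t^2 + 3*t)) dt + (3*B_t^2*t^2) dB_t.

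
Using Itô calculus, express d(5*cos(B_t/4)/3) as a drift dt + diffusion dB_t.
d(5*cos(B_t/4)/3) = (-5*cos(B_t/4)/96) dt + (-5*sin(B_t/4)/12) dB_t

Itô's formula for f(B_t) gives d f(B_t) = f'(B_t) dB_t + (1/2) f''(B_t) dt. Compute derivatives of f(x) = 5*cos(x/4)/3:
  f'(x)  = -5*sin(x/4)/12
  f''(x) = -5*cos(x/4)/48
Substitute x = B_t and multiply the f'' term by 1/2:
  drift     = (1/2) * (-5*cos(x/4)/48) evaluated at B_t = -5*cos(B_t/4)/96
  diffusion = (-5*sin(x/4)/12) evaluated at B_t = -5*sin(B_t/4)/12
Therefore d(5*cos(B_t/4)/3) = (-5*cos(B_t/4)/96) dt + (-5*sin(B_t/4)/12) dB_t.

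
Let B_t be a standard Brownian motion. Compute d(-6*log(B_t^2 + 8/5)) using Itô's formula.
d(-6*log(B_t^2 + 8/5)) = (30*(5*B_t^2 - 8)/(5*B_t^2 + 8)^2) dt + (-60*B_t/(5*B_t^2 + 8)) dB_t

Itô's formula for f(B_t) gives d f(B_t) = f'(B_t) dB_t + (1/2) f''(B_t) dt. Compute derivatives of f(x) = -6*log(x^2 + 8/5):
  f'(x)  = -60*x/(5*x^2 + 8)
  f''(x) = 60*(5*x^2 - 8)/(5*x^2 + 8)^2
Substitute x = B_t and multiply the f'' term by 1/2:
  drift     = (1/2) * (60*(5*x^2 - 8)/(5*x^2 + 8)^2) evaluated at B_t = 30*(5*B_t^2 - 8)/(5*B_t^2 + 8)^2
  diffusion = (-60*x/(5*x^2 + 8)) evaluated at B_t = -60*B_t/(5*B_t^2 + 8)
Therefore d(-6*log(B_t^2 + 8/5)) = (30*(5*B_t^2 - 8)/(5*B_t^2 + 8)^2) dt + (-60*B_t/(5*B_t^2 + 8)) dB_t.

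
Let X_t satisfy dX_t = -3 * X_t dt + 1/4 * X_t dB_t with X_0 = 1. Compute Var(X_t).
Var(X_t) = (exp(t/16) - 1)*exp(-6*t)

For GBM dX = mu X dt + sigma X dB with X_0 = x_0, apply Itô to Y = log X: dY = (mu - sigma^2/2) dt + sigma dB, so Y_t = log(x_0) + (mu - sigma^2/2) t + sigma B_t and hence X_t = x_0 * exp((mu - sigma^2/2) t + sigma B_t).
With mu = -3, sigma = 1/4, x_0 = 1, this gives:
  X_t = 1 * exp((-97/32) * t + (1/4) * B_t).
Since sigma*B_t ~ Normal(0, sigma^2 t), E[exp(sigma*B_t)] = exp(sigma^2 t / 2); so E[X_t] = x_0 * exp((mu - sigma^2/2) t) * exp(sigma^2 t / 2) = x_0 * exp(mu t) = exp(-3*t).
Var(X_t) = E[X_t^2] - (E[X_t])^2 = x_0^2 * exp(2 mu t) * (exp(sigma^2 t) - 1) = (exp(t/16) - 1)*exp(-6*t).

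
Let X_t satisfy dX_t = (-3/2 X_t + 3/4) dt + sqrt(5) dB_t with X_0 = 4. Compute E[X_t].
E[X_t] = 1/2 + 7*exp(-3*t/2)/2

Taking expectations and using E[dB_t] = 0, the mean m(t) = E[X_t] satisfies the ODE m'(t) = a m(t) + b with m(0) = x_0. With a = -3/2, b = 3/4, x_0 = 4, the solution is
  m(t) = x_0 * exp(a t) + (b/a) * (exp(a t) - 1)
       = 4 * exp((-3/2) t) + ((3/4)/(-3/2)) * (exp((-3/2) t) - 1)
       = 1/2 + 7*exp(-3*t/2)/2.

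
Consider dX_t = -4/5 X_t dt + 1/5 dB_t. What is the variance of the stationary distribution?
lim Var(X_t) = 1/40

The OU SDE dX = -theta X dt + sigma dB admits the integrating factor exp(theta t): d(exp(theta t) X_t) = sigma exp(theta t) dB_t. Integrating from 0 to t gives X_t = x_0 * exp(-theta t) + sigma * int_0^t exp(-theta (t-s)) dB_s for any initial x_0. The Itô integral has variance (by the Itô isometry) sigma^2 * int_0^t exp(-2 theta (t - s)) ds = sigma^2 * (1 - exp(-2 theta t)) / (2 theta), independent of x_0.
With theta = 4/5, sigma = 1/5:
  Var(X_t) = (1/5)^2 * (1 - exp(-2*4/5 t)) / (2 * 4/5) = 1/40 - exp(-8*t/5)/40.
As t -> infinity, exp(-2*4/5 t) -> 0, so the stationary variance is sigma^2 / (2 theta) = 1/40.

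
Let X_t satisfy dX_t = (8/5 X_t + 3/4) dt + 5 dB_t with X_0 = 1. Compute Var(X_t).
Var(X_t) = 125*exp(16*t/5)/16 - 125/16

The variance V(t) = Var(X_t) satisfies V'(t) = 2 a V(t) + c^2 with V(0) = 0 (drift coefficient is linear in X, diffusion is constant). With a = 8/5, c = 5, the solution is
  V(t) = (c^2 / (2 a)) * (exp(2 a t) - 1)
       = (5^2 / (2*(8/5))) * (exp((16/5) t) - 1)
       = 125*exp(16*t/5)/16 - 125/16.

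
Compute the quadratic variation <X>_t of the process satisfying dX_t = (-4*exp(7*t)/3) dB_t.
<X>_t = 8*exp(14*t)/63 - 8/63

For an Itô process dX_t = a(t) dt + b(t) dB_t, the quadratic variation is <X>_t = int_0^t b(s)^2 ds (the drift term does not contribute). Here b(s) = -4*exp(7*s)/3, so
  b(s)^2 = 16*exp(14*s)/9.
Integrating from 0 to t:
  <X>_t = int_0^t (16*exp(14*s)/9) ds = 8*exp(14*t)/63 - 8/63.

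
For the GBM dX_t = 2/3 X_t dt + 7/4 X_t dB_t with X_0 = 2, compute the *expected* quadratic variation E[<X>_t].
E[<X>_t] = 588*exp(211*t/48)/211 - 588/211

<X>_t = int_0^t ((7/4) * X_s)^2 ds. Taking expectation inside the integral: E[<X>_t] = (7/4)^2 * int_0^t E[X_s^2] ds. For GBM, E[X_s^2] = x_0^2 * exp((2 mu + sigma^2) s). Integrating:
  E[<X>_t] = (7/4)^2 * 2^2 * (exp((2*(2/3) + (7/4)^2) t) - 1) / (2*(2/3) + (7/4)^2)
           = (7/4)^2 * 2^2 * (exp((211/48) t) - 1) / (211/48) = 588*exp(211*t/48)/211 - 588/211.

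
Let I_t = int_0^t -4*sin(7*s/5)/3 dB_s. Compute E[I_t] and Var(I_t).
E[I_t] = 0; Var(I_t) = 8*t/9 - 20*sin(14*t/5)/63

The Itô integral of a deterministic integrand f(s) has mean 0 because each increment f(s) * (B_{s+ds} - B_s) has mean 0. By the Itô isometry:
  Var( int_0^t f(s) dB_s ) = E[ (int_0^t f(s) dB_s)^2 ] = int_0^t f(s)^2 ds.
Here f(s) = -4*sin(7*s/5)/3, so f(s)^2 = 16*sin(7*s/5)^2/9. Integrate:
  int_0^t (16*sin(7*s/5)^2/9) ds = 8*t/9 - 20*sin(14*t/5)/63.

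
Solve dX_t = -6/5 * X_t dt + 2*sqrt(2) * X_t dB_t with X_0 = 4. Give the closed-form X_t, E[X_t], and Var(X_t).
X_t = 4 * exp((-26/5) t + (2*sqrt(2)) B_t); E[X_t] = 4*exp(-6*t/5); Var(X_t) = (16*exp(8*t) - 16)*exp(-12*t/5)

For GBM dX = mu X dt + sigma X dB with X_0 = x_0, apply Itô to Y = log X: dY = (mu - sigma^2/2) dt + sigma dB, so Y_t = log(x_0) + (mu - sigma^2/2) t + sigma B_t and hence X_t = x_0 * exp((mu - sigma^2/2) t + sigma B_t).
With mu = -6/5, sigma = 2*sqrt(2), x_0 = 4, this gives:
  X_t = 4 * exp((-26/5) * t + (2*sqrt(2)) * B_t).
Since sigma*B_t ~ Normal(0, sigma^2 t), E[exp(sigma*B_t)] = exp(sigma^2 t / 2); so E[X_t] = x_0 * exp((mu - sigma^2/2) t) * exp(sigma^2 t / 2) = x_0 * exp(mu t) = 4*exp(-6*t/5).
Var(X_t) = E[X_t^2] - (E[X_t])^2 = x_0^2 * exp(2 mu t) * (exp(sigma^2 t) - 1) = (16*exp(8*t) - 16)*exp(-12*t/5).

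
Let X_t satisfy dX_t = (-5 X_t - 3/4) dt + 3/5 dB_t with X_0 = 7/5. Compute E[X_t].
E[X_t] = -3/20 + 31*exp(-5*t)/20

Taking expectations and using E[dB_t] = 0, the mean m(t) = E[X_t] satisfies the ODE m'(t) = a m(t) + b with m(0) = x_0. With a = -5, b = -3/4, x_0 = 7/5, the solution is
  m(t) = x_0 * exp(a t) + (b/a) * (exp(a t) - 1)
       = (7/5) * exp((-5) t) + ((-3/4)/(-5)) * (exp((-5) t) - 1)
       = -3/20 + 31*exp(-5*t)/20.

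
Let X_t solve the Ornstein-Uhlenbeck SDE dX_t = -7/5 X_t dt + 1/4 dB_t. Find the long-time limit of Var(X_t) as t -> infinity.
lim Var(X_t) = 5/224

The OU SDE dX = -theta X dt + sigma dB admits the integrating factor exp(theta t): d(exp(theta t) X_t) = sigma exp(theta t) dB_t. Integrating from 0 to t gives X_t = x_0 * exp(-theta t) + sigma * int_0^t exp(-theta (t-s)) dB_s for any initial x_0. The Itô integral has variance (by the Itô isometry) sigma^2 * int_0^t exp(-2 theta (t - s)) ds = sigma^2 * (1 - exp(-2 theta t)) / (2 theta), independent of x_0.
With theta = 7/5, sigma = 1/4:
  Var(X_t) = (1/4)^2 * (1 - exp(-2*7/5 t)) / (2 * 7/5) = 5/224 - 5*exp(-14*t/5)/224.
As t -> infinity, exp(-2*7/5 t) -> 0, so the stationary variance is sigma^2 / (2 theta) = 5/224.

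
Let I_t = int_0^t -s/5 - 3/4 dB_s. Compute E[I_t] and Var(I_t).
E[I_t] = 0; Var(I_t) = t*(16*t^2 + 180*t + 675)/1200

The Itô integral of a deterministic integrand f(s) has mean 0 because each increment f(s) * (B_{s+ds} - B_s) has mean 0. By the Itô isometry:
  Var( int_0^t f(s) dB_s ) = E[ (int_0^t f(s) dB_s)^2 ] = int_0^t f(s)^2 ds.
Here f(s) = -s/5 - 3/4, so f(s)^2 = (4*s + 15)^2/400. Integrate:
  int_0^t ((4*s + 15)^2/400) ds = t*(16*t^2 + 180*t + 675)/1200.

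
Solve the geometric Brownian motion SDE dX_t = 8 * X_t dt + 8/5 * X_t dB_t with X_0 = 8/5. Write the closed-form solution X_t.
X_t = 8/5 * exp((168/25) * t + (8/5) * B_t)

For GBM dX = mu X dt + sigma X dB with X_0 = x_0, apply Itô to Y = log X: dY = (mu - sigma^2/2) dt + sigma dB, so Y_t = log(x_0) + (mu - sigma^2/2) t + sigma B_t and hence X_t = x_0 * exp((mu - sigma^2/2) t + sigma B_t).
With mu = 8, sigma = 8/5, x_0 = 8/5, this gives:
  X_t = 8/5 * exp((168/25) * t + (8/5) * B_t).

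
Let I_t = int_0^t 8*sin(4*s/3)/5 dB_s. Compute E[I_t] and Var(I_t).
E[I_t] = 0; Var(I_t) = 32*t/25 - 24*sin(4*t/3)*cos(4*t/3)/25

The Itô integral of a deterministic integrand f(s) has mean 0 because each increment f(s) * (B_{s+ds} - B_s) has mean 0. By the Itô isometry:
  Var( int_0^t f(s) dB_s ) = E[ (int_0^t f(s) dB_s)^2 ] = int_0^t f(s)^2 ds.
Here f(s) = 8*sin(4*s/3)/5, so f(s)^2 = 64*sin(4*s/3)^2/25. Integrate:
  int_0^t (64*sin(4*s/3)^2/25) ds = 32*t/25 - 24*sin(4*t/3)*cos(4*t/3)/25.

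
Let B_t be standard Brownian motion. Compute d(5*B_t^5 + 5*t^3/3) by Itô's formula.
d(5*B_t^5 + 5*t^3/3) = (50*B_t^3 + 5*t^2) dt + (25*B_t^4) dB_t

Itô's formula for f(t, x): d f(t, B_t) = (f_t + (1/2) f_xx) dt + f_x dB_t. Compute partials of f(t, x) = 5*t^3/3 + 5*x^5:
  f_t(t,x)  = 5*t^2
  f_x(t,x)  = 25*x^4
  f_xx(t,x) = 100*x^3
Assemble drift = f_t + (1/2) f_xx = 5*t^2 + 50*x^3 and diffusion = f_x = 25*x^4. Substituting x = B_t:
  d(5*B_t^5 + 5*t^3/3) = (50*B_t^3 + 5*t^2) dt + (25*B_t^4) dB_t.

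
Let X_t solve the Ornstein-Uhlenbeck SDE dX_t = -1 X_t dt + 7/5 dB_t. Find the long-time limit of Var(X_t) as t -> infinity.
lim Var(X_t) = 49/50

The OU SDE dX = -theta X dt + sigma dB admits the integrating factor exp(theta t): d(exp(theta t) X_t) = sigma exp(theta t) dB_t. Integrating from 0 to t gives X_t = x_0 * exp(-theta t) + sigma * int_0^t exp(-theta (t-s)) dB_s for any initial x_0. The Itô integral has variance (by the Itô isometry) sigma^2 * int_0^t exp(-2 theta (t - s)) ds = sigma^2 * (1 - exp(-2 theta t)) / (2 theta), independent of x_0.
With theta = 1, sigma = 7/5:
  Var(X_t) = (7/5)^2 * (1 - exp(-2*1 t)) / (2 * 1) = 49/50 - 49*exp(-2*t)/50.
As t -> infinity, exp(-2*1 t) -> 0, so the stationary variance is sigma^2 / (2 theta) = 49/50.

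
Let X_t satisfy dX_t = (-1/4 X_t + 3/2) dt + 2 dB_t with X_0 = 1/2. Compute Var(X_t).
Var(X_t) = 8 - 8*exp(-t/2)

The variance V(t) = Var(X_t) satisfies V'(t) = 2 a V(t) + c^2 with V(0) = 0 (drift coefficient is linear in X, diffusion is constant). With a = -1/4, c = 2, the solution is
  V(t) = (c^2 / (2 a)) * (exp(2 a t) - 1)
       = (2^2 / (2*(-1/4))) * (exp((-1/2) t) - 1)
       = 8 - 8*exp(-t/2).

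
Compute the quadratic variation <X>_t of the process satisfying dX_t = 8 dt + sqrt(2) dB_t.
<X>_t = 2*t

For an Itô process dX_t = a(t) dt + b(t) dB_t, the quadratic variation is <X>_t = int_0^t b(s)^2 ds (the drift term does not contribute). Here b(s) = sqrt(2), so
  b(s)^2 = 2.
Integrating from 0 to t:
  <X>_t = int_0^t (2) ds = 2*t.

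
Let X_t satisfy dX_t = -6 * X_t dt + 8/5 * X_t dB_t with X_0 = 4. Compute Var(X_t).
Var(X_t) = (16*exp(64*t/25) - 16)*exp(-12*t)

For GBM dX = mu X dt + sigma X dB with X_0 = x_0, apply Itô to Y = log X: dY = (mu - sigma^2/2) dt + sigma dB, so Y_t = log(x_0) + (mu - sigma^2/2) t + sigma B_t and hence X_t = x_0 * exp((mu - sigma^2/2) t + sigma B_t).
With mu = -6, sigma = 8/5, x_0 = 4, this gives:
  X_t = 4 * exp((-182/25) * t + (8/5) * B_t).
Since sigma*B_t ~ Normal(0, sigma^2 t), E[exp(sigma*B_t)] = exp(sigma^2 t / 2); so E[X_t] = x_0 * exp((mu - sigma^2/2) t) * exp(sigma^2 t / 2) = x_0 * exp(mu t) = 4*exp(-6*t).
Var(X_t) = E[X_t^2] - (E[X_t])^2 = x_0^2 * exp(2 mu t) * (exp(sigma^2 t) - 1) = (16*exp(64*t/25) - 16)*exp(-12*t).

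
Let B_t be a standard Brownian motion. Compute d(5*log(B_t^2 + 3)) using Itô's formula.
d(5*log(B_t^2 + 3)) = (5*(3 - B_t^2)/(B_t^2 + 3)^2) dt + (10*B_t/(B_t^2 + 3)) dB_t

Itô's formula for f(B_t) gives d f(B_t) = f'(B_t) dB_t + (1/2) f''(B_t) dt. Compute derivatives of f(x) = 5*log(x^2 + 3):
  f'(x)  = 10*x/(x^2 + 3)
  f''(x) = 10*(3 - x^2)/(x^2 + 3)^2
Substitute x = B_t and multiply the f'' term by 1/2:
  drift     = (1/2) * (10*(3 - x^2)/(x^2 + 3)^2) evaluated at B_t = 5*(3 - B_t^2)/(B_t^2 + 3)^2
  diffusion = (10*x/(x^2 + 3)) evaluated at B_t = 10*B_t/(B_t^2 + 3)
Therefore d(5*log(B_t^2 + 3)) = (5*(3 - B_t^2)/(B_t^2 + 3)^2) dt + (10*B_t/(B_t^2 + 3)) dB_t.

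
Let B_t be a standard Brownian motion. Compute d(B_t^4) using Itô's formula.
d(B_t^4) = (6*B_t^2) dt + (4*B_t^3) dB_t

Itô's formula for f(B_t) gives d f(B_t) = f'(B_t) dB_t + (1/2) f''(B_t) dt. Compute derivatives of f(x) = x^4:
  f'(x)  = 4*x^3
  f''(x) = 12*x^2
Substitute x = B_t and multiply the f'' term by 1/2:
  drift     = (1/2) * (12*x^2) evaluated at B_t = 6*B_t^2
  diffusion = (4*x^3) evaluated at B_t = 4*B_t^3
Therefore d(B_t^4) = (6*B_t^2) dt + (4*B_t^3) dB_t.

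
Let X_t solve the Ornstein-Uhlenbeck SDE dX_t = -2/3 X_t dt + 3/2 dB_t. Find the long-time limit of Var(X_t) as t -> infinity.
lim Var(X_t) = 27/16

The OU SDE dX = -theta X dt + sigma dB admits the integrating factor exp(theta t): d(exp(theta t) X_t) = sigma exp(theta t) dB_t. Integrating from 0 to t gives X_t = x_0 * exp(-theta t) + sigma * int_0^t exp(-theta (t-s)) dB_s for any initial x_0. The Itô integral has variance (by the Itô isometry) sigma^2 * int_0^t exp(-2 theta (t - s)) ds = sigma^2 * (1 - exp(-2 theta t)) / (2 theta), independent of x_0.
With theta = 2/3, sigma = 3/2:
  Var(X_t) = (3/2)^2 * (1 - exp(-2*2/3 t)) / (2 * 2/3) = 27/16 - 27*exp(-4*t/3)/16.
As t -> infinity, exp(-2*2/3 t) -> 0, so the stationary variance is sigma^2 / (2 theta) = 27/16.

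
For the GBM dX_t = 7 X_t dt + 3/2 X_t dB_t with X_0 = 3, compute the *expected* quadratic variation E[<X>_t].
E[<X>_t] = 81*exp(65*t/4)/65 - 81/65

<X>_t = int_0^t ((3/2) * X_s)^2 ds. Taking expectation inside the integral: E[<X>_t] = (3/2)^2 * int_0^t E[X_s^2] ds. For GBM, E[X_s^2] = x_0^2 * exp((2 mu + sigma^2) s). Integrating:
  E[<X>_t] = (3/2)^2 * 3^2 * (exp((2*7 + (3/2)^2) t) - 1) / (2*7 + (3/2)^2)
           = (3/2)^2 * 3^2 * (exp((65/4) t) - 1) / (65/4) = 81*exp(65*t/4)/65 - 81/65.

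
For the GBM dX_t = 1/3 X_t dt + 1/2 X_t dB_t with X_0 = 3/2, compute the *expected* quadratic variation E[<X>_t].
E[<X>_t] = 27*exp(11*t/12)/44 - 27/44

<X>_t = int_0^t ((1/2) * X_s)^2 ds. Taking expectation inside the integral: E[<X>_t] = (1/2)^2 * int_0^t E[X_s^2] ds. For GBM, E[X_s^2] = x_0^2 * exp((2 mu + sigma^2) s). Integrating:
  E[<X>_t] = (1/2)^2 * (3/2)^2 * (exp((2*(1/3) + (1/2)^2) t) - 1) / (2*(1/3) + (1/2)^2)
           = (1/2)^2 * (3/2)^2 * (exp((11/12) t) - 1) / (11/12) = 27*exp(11*t/12)/44 - 27/44.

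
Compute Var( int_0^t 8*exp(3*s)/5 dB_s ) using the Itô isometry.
Var = 32*exp(6*t)/75 - 32/75

The Itô integral of a deterministic integrand f(s) has mean 0 because each increment f(s) * (B_{s+ds} - B_s) has mean 0. By the Itô isometry:
  Var( int_0^t f(s) dB_s ) = E[ (int_0^t f(s) dB_s)^2 ] = int_0^t f(s)^2 ds.
Here f(s) = 8*exp(3*s)/5, so f(s)^2 = 64*exp(6*s)/25. Integrate:
  int_0^t (64*exp(6*s)/25) ds = 32*exp(6*t)/75 - 32/75.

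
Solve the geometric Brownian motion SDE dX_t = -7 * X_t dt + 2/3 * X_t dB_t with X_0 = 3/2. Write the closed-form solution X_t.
X_t = 3/2 * exp((-65/9) * t + (2/3) * B_t)

For GBM dX = mu X dt + sigma X dB with X_0 = x_0, apply Itô to Y = log X: dY = (mu - sigma^2/2) dt + sigma dB, so Y_t = log(x_0) + (mu - sigma^2/2) t + sigma B_t and hence X_t = x_0 * exp((mu - sigma^2/2) t + sigma B_t).
With mu = -7, sigma = 2/3, x_0 = 3/2, this gives:
  X_t = 3/2 * exp((-65/9) * t + (2/3) * B_t).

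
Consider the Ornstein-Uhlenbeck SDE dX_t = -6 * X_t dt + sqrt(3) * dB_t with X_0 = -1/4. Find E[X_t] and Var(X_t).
E[X_t] = -exp(-6*t)/4; Var(X_t) = 1/4 - exp(-12*t)/4

The OU SDE dX = -theta X dt + sigma dB admits the integrating factor exp(theta t): d(exp(theta t) X_t) = sigma exp(theta t) dB_t. Integrating from 0 to t:
  X_t = x_0 * exp(-theta t) + sigma * int_0^t exp(-theta (t-s)) dB_s.
The Itô integral has mean 0 and (by the Itô isometry) variance sigma^2 * int_0^t exp(-2 theta (t - s)) ds = sigma^2 * (1 - exp(-2 theta t)) / (2 theta).
With theta = 6, sigma = sqrt(3), x_0 = -1/4:
  E[X_t] = -1/4 * exp(-6 t) = -exp(-6*t)/4
  Var(X_t) = (sqrt(3))^2 * (1 - exp(-2*6 t)) / (2 * 6) = 1/4 - exp(-12*t)/4.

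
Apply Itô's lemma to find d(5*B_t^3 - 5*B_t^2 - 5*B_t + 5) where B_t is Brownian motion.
d(5*B_t^3 - 5*B_t^2 - 5*B_t + 5) = (15*B_t - 5) dt + (15*B_t^2 - 10*B_t - 5) dB_t

Itô's formula for f(B_t) gives d f(B_t) = f'(B_t) dB_t + (1/2) f''(B_t) dt. Compute derivatives of f(x) = 5*x^3 - 5*x^2 - 5*x + 5:
  f'(x)  = 15*x^2 - 10*x - 5
  f''(x) = 30*x - 10
Substitute x = B_t and multiply the f'' term by 1/2:
  drift     = (1/2) * (30*x - 10) evaluated at B_t = 15*B_t - 5
  diffusion = (15*x^2 - 10*x - 5) evaluated at B_t = 15*B_t^2 - 10*B_t - 5
Therefore d(5*B_t^3 - 5*B_t^2 - 5*B_t + 5) = (15*B_t - 5) dt + (15*B_t^2 - 10*B_t - 5) dB_t.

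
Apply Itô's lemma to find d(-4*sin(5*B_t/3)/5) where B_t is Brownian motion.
d(-4*sin(5*B_t/3)/5) = (10*sin(5*B_t/3)/9) dt + (-4*cos(5*B_t/3)/3) dB_t

Itô's formula for f(B_t) gives d f(B_t) = f'(B_t) dB_t + (1/2) f''(B_t) dt. Compute derivatives of f(x) = -4*sin(5*x/3)/5:
  f'(x)  = -4*cos(5*x/3)/3
  f''(x) = 20*sin(5*x/3)/9
Substitute x = B_t and multiply the f'' term by 1/2:
  drift     = (1/2) * (20*sin(5*x/3)/9) evaluated at B_t = 10*sin(5*B_t/3)/9
  diffusion = (-4*cos(5*x/3)/3) evaluated at B_t = -4*cos(5*B_t/3)/3
Therefore d(-4*sin(5*B_t/3)/5) = (10*sin(5*B_t/3)/9) dt + (-4*cos(5*B_t/3)/3) dB_t.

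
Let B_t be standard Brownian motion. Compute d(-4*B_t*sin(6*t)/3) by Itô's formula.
d(-4*B_t*sin(6*t)/3) = (-8*B_t*cos(6*t)) dt + (-4*sin(6*t)/3) dB_t

Itô's formula for f(t, x): d f(t, B_t) = (f_t + (1/2) f_xx) dt + f_x dB_t. Compute partials of f(t, x) = -4*x*sin(6*t)/3:
  f_t(t,x)  = -8*x*cos(6*t)
  f_x(t,x)  = -4*sin(6*t)/3
  f_xx(t,x) = 0
Assemble drift = f_t + (1/2) f_xx = -8*x*cos(6*t) and diffusion = f_x = -4*sin(6*t)/3. Substituting x = B_t:
  d(-4*B_t*sin(6*t)/3) = (-8*B_t*cos(6*t)) dt + (-4*sin(6*t)/3) dB_t.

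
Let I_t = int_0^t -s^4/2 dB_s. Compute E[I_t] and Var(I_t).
E[I_t] = 0; Var(I_t) = t^9/36

The Itô integral of a deterministic integrand f(s) has mean 0 because each increment f(s) * (B_{s+ds} - B_s) has mean 0. By the Itô isometry:
  Var( int_0^t f(s) dB_s ) = E[ (int_0^t f(s) dB_s)^2 ] = int_0^t f(s)^2 ds.
Here f(s) = -s^4/2, so f(s)^2 = s^8/4. Integrate:
  int_0^t (s^8/4) ds = t^9/36.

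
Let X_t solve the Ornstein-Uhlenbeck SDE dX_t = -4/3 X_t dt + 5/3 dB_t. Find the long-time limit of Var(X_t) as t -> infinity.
lim Var(X_t) = 25/24

The OU SDE dX = -theta X dt + sigma dB admits the integrating factor exp(theta t): d(exp(theta t) X_t) = sigma exp(theta t) dB_t. Integrating from 0 to t gives X_t = x_0 * exp(-theta t) + sigma * int_0^t exp(-theta (t-s)) dB_s for any initial x_0. The Itô integral has variance (by the Itô isometry) sigma^2 * int_0^t exp(-2 theta (t - s)) ds = sigma^2 * (1 - exp(-2 theta t)) / (2 theta), independent of x_0.
With theta = 4/3, sigma = 5/3:
  Var(X_t) = (5/3)^2 * (1 - exp(-2*4/3 t)) / (2 * 4/3) = 25/24 - 25*exp(-8*t/3)/24.
As t -> infinity, exp(-2*4/3 t) -> 0, so the stationary variance is sigma^2 / (2 theta) = 25/24.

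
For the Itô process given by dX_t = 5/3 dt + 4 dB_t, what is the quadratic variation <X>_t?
<X>_t = 16*t

For an Itô process dX_t = a(t) dt + b(t) dB_t, the quadratic variation is <X>_t = int_0^t b(s)^2 ds (the drift term does not contribute). Here b(s) = 4, so
  b(s)^2 = 16.
Integrating from 0 to t:
  <X>_t = int_0^t (16) ds = 16*t.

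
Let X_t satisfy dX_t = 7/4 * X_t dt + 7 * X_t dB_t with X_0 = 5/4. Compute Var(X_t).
Var(X_t) = 25*(exp(49*t) - 1)*exp(7*t/2)/16

For GBM dX = mu X dt + sigma X dB with X_0 = x_0, apply Itô to Y = log X: dY = (mu - sigma^2/2) dt + sigma dB, so Y_t = log(x_0) + (mu - sigma^2/2) t + sigma B_t and hence X_t = x_0 * exp((mu - sigma^2/2) t + sigma B_t).
With mu = 7/4, sigma = 7, x_0 = 5/4, this gives:
  X_t = 5/4 * exp((-91/4) * t + (7) * B_t).
Since sigma*B_t ~ Normal(0, sigma^2 t), E[exp(sigma*B_t)] = exp(sigma^2 t / 2); so E[X_t] = x_0 * exp((mu - sigma^2/2) t) * exp(sigma^2 t / 2) = x_0 * exp(mu t) = 5*exp(7*t/4)/4.
Var(X_t) = E[X_t^2] - (E[X_t])^2 = x_0^2 * exp(2 mu t) * (exp(sigma^2 t) - 1) = 25*(exp(49*t) - 1)*exp(7*t/2)/16.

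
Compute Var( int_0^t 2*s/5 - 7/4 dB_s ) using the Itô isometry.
Var = t*(64*t^2 - 840*t + 3675)/1200

The Itô integral of a deterministic integrand f(s) has mean 0 because each increment f(s) * (B_{s+ds} - B_s) has mean 0. By the Itô isometry:
  Var( int_0^t f(s) dB_s ) = E[ (int_0^t f(s) dB_s)^2 ] = int_0^t f(s)^2 ds.
Here f(s) = 2*s/5 - 7/4, so f(s)^2 = (8*s - 35)^2/400. Integrate:
  int_0^t ((8*s - 35)^2/400) ds = t*(64*t^2 - 840*t + 3675)/1200.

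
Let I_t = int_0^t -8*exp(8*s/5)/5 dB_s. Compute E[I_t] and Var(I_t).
E[I_t] = 0; Var(I_t) = 4*exp(16*t/5)/5 - 4/5

The Itô integral of a deterministic integrand f(s) has mean 0 because each increment f(s) * (B_{s+ds} - B_s) has mean 0. By the Itô isometry:
  Var( int_0^t f(s) dB_s ) = E[ (int_0^t f(s) dB_s)^2 ] = int_0^t f(s)^2 ds.
Here f(s) = -8*exp(8*s/5)/5, so f(s)^2 = 64*exp(16*s/5)/25. Integrate:
  int_0^t (64*exp(16*s/5)/25) ds = 4*exp(16*t/5)/5 - 4/5.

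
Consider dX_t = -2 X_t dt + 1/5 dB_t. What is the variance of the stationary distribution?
lim Var(X_t) = 1/100

The OU SDE dX = -theta X dt + sigma dB admits the integrating factor exp(theta t): d(exp(theta t) X_t) = sigma exp(theta t) dB_t. Integrating from 0 to t gives X_t = x_0 * exp(-theta t) + sigma * int_0^t exp(-theta (t-s)) dB_s for any initial x_0. The Itô integral has variance (by the Itô isometry) sigma^2 * int_0^t exp(-2 theta (t - s)) ds = sigma^2 * (1 - exp(-2 theta t)) / (2 theta), independent of x_0.
With theta = 2, sigma = 1/5:
  Var(X_t) = (1/5)^2 * (1 - exp(-2*2 t)) / (2 * 2) = 1/100 - exp(-4*t)/100.
As t -> infinity, exp(-2*2 t) -> 0, so the stationary variance is sigma^2 / (2 theta) = 1/100.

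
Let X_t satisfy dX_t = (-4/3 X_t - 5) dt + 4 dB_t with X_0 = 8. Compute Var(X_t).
Var(X_t) = 6 - 6*exp(-8*t/3)

The variance V(t) = Var(X_t) satisfies V'(t) = 2 a V(t) + c^2 with V(0) = 0 (drift coefficient is linear in X, diffusion is constant). With a = -4/3, c = 4, the solution is
  V(t) = (c^2 / (2 a)) * (exp(2 a t) - 1)
       = (4^2 / (2*(-4/3))) * (exp((-8/3) t) - 1)
       = 6 - 6*exp(-8*t/3).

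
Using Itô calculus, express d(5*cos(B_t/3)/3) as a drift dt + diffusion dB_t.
d(5*cos(B_t/3)/3) = (-5*cos(B_t/3)/54) dt + (-5*sin(B_t/3)/9) dB_t

Itô's formula for f(B_t) gives d f(B_t) = f'(B_t) dB_t + (1/2) f''(B_t) dt. Compute derivatives of f(x) = 5*cos(x/3)/3:
  f'(x)  = -5*sin(x/3)/9
  f''(x) = -5*cos(x/3)/27
Substitute x = B_t and multiply the f'' term by 1/2:
  drift     = (1/2) * (-5*cos(x/3)/27) evaluated at B_t = -5*cos(B_t/3)/54
  diffusion = (-5*sin(x/3)/9) evaluated at B_t = -5*sin(B_t/3)/9
Therefore d(5*cos(B_t/3)/3) = (-5*cos(B_t/3)/54) dt + (-5*sin(B_t/3)/9) dB_t.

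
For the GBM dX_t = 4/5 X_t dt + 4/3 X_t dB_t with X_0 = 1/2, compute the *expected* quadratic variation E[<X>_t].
E[<X>_t] = 5*exp(152*t/45)/38 - 5/38

<X>_t = int_0^t ((4/3) * X_s)^2 ds. Taking expectation inside the integral: E[<X>_t] = (4/3)^2 * int_0^t E[X_s^2] ds. For GBM, E[X_s^2] = x_0^2 * exp((2 mu + sigma^2) s). Integrating:
  E[<X>_t] = (4/3)^2 * (1/2)^2 * (exp((2*(4/5) + (4/3)^2) t) - 1) / (2*(4/5) + (4/3)^2)
           = (4/3)^2 * (1/2)^2 * (exp((152/45) t) - 1) / (152/45) = 5*exp(152*t/45)/38 - 5/38.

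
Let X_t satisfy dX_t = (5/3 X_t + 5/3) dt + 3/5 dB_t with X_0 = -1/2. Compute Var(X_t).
Var(X_t) = 27*exp(10*t/3)/250 - 27/250

The variance V(t) = Var(X_t) satisfies V'(t) = 2 a V(t) + c^2 with V(0) = 0 (drift coefficient is linear in X, diffusion is constant). With a = 5/3, c = 3/5, the solution is
  V(t) = (c^2 / (2 a)) * (exp(2 a t) - 1)
       = ((3/5)^2 / (2*(5/3))) * (exp((10/3) t) - 1)
       = 27*exp(10*t/3)/250 - 27/250.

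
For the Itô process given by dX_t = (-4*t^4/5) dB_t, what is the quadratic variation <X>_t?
<X>_t = 16*t^9/225

For an Itô process dX_t = a(t) dt + b(t) dB_t, the quadratic variation is <X>_t = int_0^t b(s)^2 ds (the drift term does not contribute). Here b(s) = -4*s^4/5, so
  b(s)^2 = 16*s^8/25.
Integrating from 0 to t:
  <X>_t = int_0^t (16*s^8/25) ds = 16*t^9/225.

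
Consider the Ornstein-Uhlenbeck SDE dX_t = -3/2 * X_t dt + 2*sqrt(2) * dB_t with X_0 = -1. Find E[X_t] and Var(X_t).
E[X_t] = -exp(-3*t/2); Var(X_t) = 8/3 - 8*exp(-3*t)/3

The OU SDE dX = -theta X dt + sigma dB admits the integrating factor exp(theta t): d(exp(theta t) X_t) = sigma exp(theta t) dB_t. Integrating from 0 to t:
  X_t = x_0 * exp(-theta t) + sigma * int_0^t exp(-theta (t-s)) dB_s.
The Itô integral has mean 0 and (by the Itô isometry) variance sigma^2 * int_0^t exp(-2 theta (t - s)) ds = sigma^2 * (1 - exp(-2 theta t)) / (2 theta).
With theta = 3/2, sigma = 2*sqrt(2), x_0 = -1:
  E[X_t] = -1 * exp(-3/2 t) = -exp(-3*t/2)
  Var(X_t) = (2*sqrt(2))^2 * (1 - exp(-2*3/2 t)) / (2 * 3/2) = 8/3 - 8*exp(-3*t)/3.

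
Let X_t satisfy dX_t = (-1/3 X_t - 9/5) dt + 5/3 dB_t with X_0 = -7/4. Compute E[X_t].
E[X_t] = -27/5 + 73*exp(-t/3)/20

Taking expectations and using E[dB_t] = 0, the mean m(t) = E[X_t] satisfies the ODE m'(t) = a m(t) + b with m(0) = x_0. With a = -1/3, b = -9/5, x_0 = -7/4, the solution is
  m(t) = x_0 * exp(a t) + (b/a) * (exp(a t) - 1)
       = (-7/4) * exp((-1/3) t) + ((-9/5)/(-1/3)) * (exp((-1/3) t) - 1)
       = -27/5 + 73*exp(-t/3)/20.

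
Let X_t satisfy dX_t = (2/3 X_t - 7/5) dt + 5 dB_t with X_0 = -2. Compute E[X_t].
E[X_t] = 21/10 - 41*exp(2*t/3)/10

Taking expectations and using E[dB_t] = 0, the mean m(t) = E[X_t] satisfies the ODE m'(t) = a m(t) + b with m(0) = x_0. With a = 2/3, b = -7/5, x_0 = -2, the solution is
  m(t) = x_0 * exp(a t) + (b/a) * (exp(a t) - 1)
       = (-2) * exp((2/3) t) + ((-7/5)/(2/3)) * (exp((2/3) t) - 1)
       = 21/10 - 41*exp(2*t/3)/10.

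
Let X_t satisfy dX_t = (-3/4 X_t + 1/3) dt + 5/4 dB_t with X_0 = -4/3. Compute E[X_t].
E[X_t] = 4/9 - 16*exp(-3*t/4)/9

Taking expectations and using E[dB_t] = 0, the mean m(t) = E[X_t] satisfies the ODE m'(t) = a m(t) + b with m(0) = x_0. With a = -3/4, b = 1/3, x_0 = -4/3, the solution is
  m(t) = x_0 * exp(a t) + (b/a) * (exp(a t) - 1)
       = (-4/3) * exp((-3/4) t) + ((1/3)/(-3/4)) * (exp((-3/4) t) - 1)
       = 4/9 - 16*exp(-3*t/4)/9.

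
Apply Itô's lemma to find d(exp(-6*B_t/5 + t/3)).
d(exp(-6*B_t/5 + t/3)) = (79*exp(-6*B_t/5 + t/3)/75) dt + (-6*exp(-6*B_t/5 + t/3)/5) dB_t

Itô's formula for f(t, x): d f(t, B_t) = (f_t + (1/2) f_xx) dt + f_x dB_t. Compute partials of f(t, x) = exp(t/3 - 6*x/5):
  f_t(t,x)  = exp(t/3 - 6*x/5)/3
  f_x(t,x)  = -6*exp(t/3 - 6*x/5)/5
  f_xx(t,x) = 36*exp(t/3 - 6*x/5)/25
Assemble drift = f_t + (1/2) f_xx = 79*exp(t/3 - 6*x/5)/75 and diffusion = f_x = -6*exp(t/3 - 6*x/5)/5. Substituting x = B_t:
  d(exp(-6*B_t/5 + t/3)) = (79*exp(-6*B_t/5 + t/3)/75) dt + (-6*exp(-6*B_t/5 + t/3)/5) dB_t.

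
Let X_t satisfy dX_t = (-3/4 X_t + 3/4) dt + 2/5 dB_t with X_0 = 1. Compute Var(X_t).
Var(X_t) = 8/75 - 8*exp(-3*t/2)/75

The variance V(t) = Var(X_t) satisfies V'(t) = 2 a V(t) + c^2 with V(0) = 0 (drift coefficient is linear in X, diffusion is constant). With a = -3/4, c = 2/5, the solution is
  V(t) = (c^2 / (2 a)) * (exp(2 a t) - 1)
       = ((2/5)^2 / (2*(-3/4))) * (exp((-3/2) t) - 1)
       = 8/75 - 8*exp(-3*t/2)/75.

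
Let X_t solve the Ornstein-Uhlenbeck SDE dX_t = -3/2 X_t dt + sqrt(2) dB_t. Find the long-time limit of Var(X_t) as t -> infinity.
lim Var(X_t) = 2/3

The OU SDE dX = -theta X dt + sigma dB admits the integrating factor exp(theta t): d(exp(theta t) X_t) = sigma exp(theta t) dB_t. Integrating from 0 to t gives X_t = x_0 * exp(-theta t) + sigma * int_0^t exp(-theta (t-s)) dB_s for any initial x_0. The Itô integral has variance (by the Itô isometry) sigma^2 * int_0^t exp(-2 theta (t - s)) ds = sigma^2 * (1 - exp(-2 theta t)) / (2 theta), independent of x_0.
With theta = 3/2, sigma = sqrt(2):
  Var(X_t) = (sqrt(2))^2 * (1 - exp(-2*3/2 t)) / (2 * 3/2) = 2/3 - 2*exp(-3*t)/3.
As t -> infinity, exp(-2*3/2 t) -> 0, so the stationary variance is sigma^2 / (2 theta) = 2/3.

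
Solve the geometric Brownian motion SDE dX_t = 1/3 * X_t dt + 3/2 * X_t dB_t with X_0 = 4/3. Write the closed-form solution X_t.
X_t = 4/3 * exp((-19/24) * t + (3/2) * B_t)

For GBM dX = mu X dt + sigma X dB with X_0 = x_0, apply Itô to Y = log X: dY = (mu - sigma^2/2) dt + sigma dB, so Y_t = log(x_0) + (mu - sigma^2/2) t + sigma B_t and hence X_t = x_0 * exp((mu - sigma^2/2) t + sigma B_t).
With mu = 1/3, sigma = 3/2, x_0 = 4/3, this gives:
  X_t = 4/3 * exp((-19/24) * t + (3/2) * B_t).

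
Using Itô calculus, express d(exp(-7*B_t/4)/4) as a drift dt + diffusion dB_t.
d(exp(-7*B_t/4)/4) = (49*exp(-7*B_t/4)/128) dt + (-7*exp(-7*B_t/4)/16) dB_t

Itô's formula for f(B_t) gives d f(B_t) = f'(B_t) dB_t + (1/2) f''(B_t) dt. Compute derivatives of f(x) = exp(-7*x/4)/4:
  f'(x)  = -7*exp(-7*x/4)/16
  f''(x) = 49*exp(-7*x/4)/64
Substitute x = B_t and multiply the f'' term by 1/2:
  drift     = (1/2) * (49*exp(-7*x/4)/64) evaluated at B_t = 49*exp(-7*B_t/4)/128
  diffusion = (-7*exp(-7*x/4)/16) evaluated at B_t = -7*exp(-7*B_t/4)/16
Therefore d(exp(-7*B_t/4)/4) = (49*exp(-7*B_t/4)/128) dt + (-7*exp(-7*B_t/4)/16) dB_t.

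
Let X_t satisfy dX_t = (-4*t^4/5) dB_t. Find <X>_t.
<X>_t = 16*t^9/225

For an Itô process dX_t = a(t) dt + b(t) dB_t, the quadratic variation is <X>_t = int_0^t b(s)^2 ds (the drift term does not contribute). Here b(s) = -4*s^4/5, so
  b(s)^2 = 16*s^8/25.
Integrating from 0 to t:
  <X>_t = int_0^t (16*s^8/25) ds = 16*t^9/225.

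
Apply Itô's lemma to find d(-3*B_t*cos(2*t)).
d(-3*B_t*cos(2*t)) = (6*B_t*sin(2*t)) dt + (-3*cos(2*t)) dB_t

Itô's formula for f(t, x): d f(t, B_t) = (f_t + (1/2) f_xx) dt + f_x dB_t. Compute partials of f(t, x) = -3*x*cos(2*t):
  f_t(t,x)  = 6*x*sin(2*t)
  f_x(t,x)  = -3*cos(2*t)
  f_xx(t,x) = 0
Assemble drift = f_t + (1/2) f_xx = 6*x*sin(2*t) and diffusion = f_x = -3*cos(2*t). Substituting x = B_t:
  d(-3*B_t*cos(2*t)) = (6*B_t*sin(2*t)) dt + (-3*cos(2*t)) dB_t.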